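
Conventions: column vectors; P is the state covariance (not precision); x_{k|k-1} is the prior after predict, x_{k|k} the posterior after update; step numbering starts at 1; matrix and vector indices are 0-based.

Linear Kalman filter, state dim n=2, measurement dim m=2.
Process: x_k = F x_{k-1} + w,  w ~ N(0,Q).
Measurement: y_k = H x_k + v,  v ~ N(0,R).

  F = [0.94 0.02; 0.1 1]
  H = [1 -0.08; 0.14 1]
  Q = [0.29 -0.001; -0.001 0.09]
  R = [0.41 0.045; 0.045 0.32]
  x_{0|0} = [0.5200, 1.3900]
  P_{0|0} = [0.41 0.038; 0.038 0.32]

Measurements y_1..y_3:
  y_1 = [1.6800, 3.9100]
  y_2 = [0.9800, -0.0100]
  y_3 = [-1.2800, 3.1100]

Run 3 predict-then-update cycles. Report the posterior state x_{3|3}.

step 1: x^-=[0.5166, 1.4420]  P^-=[0.6538 0.0797; 0.0797 0.4217]  S=[1.0538 0.1816; 0.1816 0.7768]  K=[0.6006 0.0800; -0.0546 0.5700]  nu=[1.2788, 2.3957]  x^+=[1.4764, 2.7377]  P^+=[0.2513 0.0175; 0.0175 0.1775]
step 2: x^-=[1.4426, 2.8853]  P^-=[0.5127 0.0426; 0.0426 0.2735]  S=[0.9177 0.1370; 0.1370 0.6155]  K=[0.5454 0.0644; -0.0468 0.4645]  nu=[-0.2317, -3.0973]  x^+=[1.1166, 1.4576]  P^+=[0.2276 0.0133; 0.0133 0.1447]
step 3: x^-=[1.0788, 1.5692]  P^-=[0.4916 0.0358; 0.0358 0.2396]  S=[0.8974 0.1301; 0.1301 0.5793]  K=[0.5359 0.0603; -0.0441 0.4322]  nu=[-2.2332, 1.3898]  x^+=[-0.0342, 2.2683]  P^+=[0.2234 0.0121; 0.0121 0.1346]

x_post = [-0.0342, 2.2683]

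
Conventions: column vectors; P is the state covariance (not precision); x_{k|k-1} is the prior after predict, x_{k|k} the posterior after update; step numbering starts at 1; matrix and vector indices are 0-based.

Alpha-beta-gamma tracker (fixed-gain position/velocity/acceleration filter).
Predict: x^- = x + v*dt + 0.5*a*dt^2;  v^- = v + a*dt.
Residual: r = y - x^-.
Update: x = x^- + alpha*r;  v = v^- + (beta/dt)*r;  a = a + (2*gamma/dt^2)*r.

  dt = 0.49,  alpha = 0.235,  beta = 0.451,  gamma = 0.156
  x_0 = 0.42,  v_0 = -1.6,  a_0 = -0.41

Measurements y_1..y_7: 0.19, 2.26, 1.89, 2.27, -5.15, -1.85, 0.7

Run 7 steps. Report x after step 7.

x_post = -6.1597

step 1: x_pred=-0.4132  r=0.6032  x^+=-0.2715  v^+=-1.2457  a^+=0.3739
step 2: x_pred=-0.8370  r=3.0970  x^+=-0.1092  v^+=1.7880  a^+=4.3982
step 3: x_pred=1.2949  r=0.5951  x^+=1.4348  v^+=4.4908  a^+=5.1715
step 4: x_pred=4.2561  r=-1.9861  x^+=3.7894  v^+=5.1968  a^+=2.5906
step 5: x_pred=6.6468  r=-11.7968  x^+=3.8746  v^+=-4.3917  a^+=-12.7389
step 6: x_pred=0.1934  r=-2.0434  x^+=-0.2868  v^+=-12.5144  a^+=-15.3941
step 7: x_pred=-8.2670  r=8.9670  x^+=-6.1597  v^+=-11.8043  a^+=-3.7419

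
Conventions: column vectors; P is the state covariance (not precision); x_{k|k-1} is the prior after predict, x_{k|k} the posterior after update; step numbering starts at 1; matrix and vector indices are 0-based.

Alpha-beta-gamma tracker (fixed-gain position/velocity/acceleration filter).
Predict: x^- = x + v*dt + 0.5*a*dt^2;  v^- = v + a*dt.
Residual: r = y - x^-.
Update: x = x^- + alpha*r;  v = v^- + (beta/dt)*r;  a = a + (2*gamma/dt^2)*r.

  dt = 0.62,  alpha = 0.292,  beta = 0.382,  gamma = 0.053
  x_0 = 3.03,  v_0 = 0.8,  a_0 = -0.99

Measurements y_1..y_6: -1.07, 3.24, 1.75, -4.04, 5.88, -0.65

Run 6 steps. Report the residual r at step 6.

resid = -0.4211

step 1: x_pred=3.3357  r=-4.4057  x^+=2.0493  v^+=-2.5283  a^+=-2.2049
step 2: x_pred=0.0579  r=3.1821  x^+=0.9871  v^+=-1.9348  a^+=-1.3274
step 3: x_pred=-0.4676  r=2.2176  x^+=0.1799  v^+=-1.3914  a^+=-0.7159
step 4: x_pred=-0.8203  r=-3.2197  x^+=-1.7605  v^+=-3.8190  a^+=-1.6037
step 5: x_pred=-4.4365  r=10.3165  x^+=-1.4241  v^+=1.5430  a^+=1.2411
step 6: x_pred=-0.2289  r=-0.4211  x^+=-0.3519  v^+=2.0530  a^+=1.1250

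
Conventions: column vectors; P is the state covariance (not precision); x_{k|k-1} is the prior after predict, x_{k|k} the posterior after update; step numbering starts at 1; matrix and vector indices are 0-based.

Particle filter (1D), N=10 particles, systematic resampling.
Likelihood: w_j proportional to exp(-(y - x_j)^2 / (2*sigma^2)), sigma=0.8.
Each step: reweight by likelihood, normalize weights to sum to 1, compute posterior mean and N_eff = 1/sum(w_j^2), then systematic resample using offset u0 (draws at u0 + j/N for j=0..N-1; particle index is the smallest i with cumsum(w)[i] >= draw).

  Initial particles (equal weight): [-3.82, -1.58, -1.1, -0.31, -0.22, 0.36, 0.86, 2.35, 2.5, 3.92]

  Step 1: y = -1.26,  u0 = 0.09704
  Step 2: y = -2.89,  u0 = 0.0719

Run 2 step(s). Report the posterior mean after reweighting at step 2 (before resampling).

step 1: w=[0.0020, 0.3086, 0.3277, 0.1652, 0.1436, 0.0430, 0.0100, 0.0000, 0.0000, 0.0000]  mean=-0.9143  Neff=3.9615  idx=[1, 1, 1, 2, 2, 2, 3, 3, 4, 6]
step 2: w=[0.2503, 0.2503, 0.2503, 0.0783, 0.0783, 0.0783, 0.0053, 0.0053, 0.0036, 0.0000]  mean=-1.4489  Neff=4.8443  idx=[0, 0, 1, 1, 1, 2, 2, 3, 4, 5]

post_mean = -1.4489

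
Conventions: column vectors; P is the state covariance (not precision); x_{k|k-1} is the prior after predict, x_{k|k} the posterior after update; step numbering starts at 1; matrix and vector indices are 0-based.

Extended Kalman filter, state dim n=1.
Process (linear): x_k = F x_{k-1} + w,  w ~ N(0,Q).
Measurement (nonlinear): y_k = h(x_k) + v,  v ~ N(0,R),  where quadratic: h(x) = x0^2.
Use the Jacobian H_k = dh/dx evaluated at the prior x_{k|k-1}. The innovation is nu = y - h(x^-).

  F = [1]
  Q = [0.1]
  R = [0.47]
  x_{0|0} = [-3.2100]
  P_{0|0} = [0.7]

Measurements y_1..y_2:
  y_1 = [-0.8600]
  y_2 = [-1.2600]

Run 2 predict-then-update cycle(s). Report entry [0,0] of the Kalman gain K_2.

K[0,0] = -0.2271

step 1: x^-=[-3.2100]  P^-=[0.8000]  H_jac=[-6.4200]  S=[33.4431]  K=[-0.1536]  nu=[-11.1641]  x^+=[-1.4955]  P^+=[0.0112]
step 2: x^-=[-1.4955]  P^-=[0.1112]  H_jac=[-2.9910]  S=[1.4652]  K=[-0.2271]  nu=[-3.4965]  x^+=[-0.7015]  P^+=[0.0357]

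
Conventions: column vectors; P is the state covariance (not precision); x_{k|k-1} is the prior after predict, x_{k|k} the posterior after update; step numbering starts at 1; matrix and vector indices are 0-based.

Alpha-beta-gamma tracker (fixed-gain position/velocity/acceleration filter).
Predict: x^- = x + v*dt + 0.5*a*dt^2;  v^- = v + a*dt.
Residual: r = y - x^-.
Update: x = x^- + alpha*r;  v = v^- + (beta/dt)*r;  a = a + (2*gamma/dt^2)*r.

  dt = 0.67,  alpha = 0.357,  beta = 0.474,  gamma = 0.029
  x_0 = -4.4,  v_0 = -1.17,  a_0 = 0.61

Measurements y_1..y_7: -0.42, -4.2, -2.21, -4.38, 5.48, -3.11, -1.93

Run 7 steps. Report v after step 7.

step 1: x_pred=-5.0470  r=4.6270  x^+=-3.3952  v^+=2.5121  a^+=1.2078
step 2: x_pred=-1.4409  r=-2.7591  x^+=-2.4259  v^+=1.3694  a^+=0.8513
step 3: x_pred=-1.3173  r=-0.8927  x^+=-1.6360  v^+=1.3083  a^+=0.7360
step 4: x_pred=-0.5943  r=-3.7857  x^+=-1.9458  v^+=-0.8769  a^+=0.2469
step 5: x_pred=-2.4779  r=7.9579  x^+=0.3631  v^+=4.9184  a^+=1.2751
step 6: x_pred=3.9446  r=-7.0546  x^+=1.4261  v^+=0.7818  a^+=0.3636
step 7: x_pred=2.0316  r=-3.9616  x^+=0.6173  v^+=-1.7772  a^+=-0.1483

v_post = -1.7772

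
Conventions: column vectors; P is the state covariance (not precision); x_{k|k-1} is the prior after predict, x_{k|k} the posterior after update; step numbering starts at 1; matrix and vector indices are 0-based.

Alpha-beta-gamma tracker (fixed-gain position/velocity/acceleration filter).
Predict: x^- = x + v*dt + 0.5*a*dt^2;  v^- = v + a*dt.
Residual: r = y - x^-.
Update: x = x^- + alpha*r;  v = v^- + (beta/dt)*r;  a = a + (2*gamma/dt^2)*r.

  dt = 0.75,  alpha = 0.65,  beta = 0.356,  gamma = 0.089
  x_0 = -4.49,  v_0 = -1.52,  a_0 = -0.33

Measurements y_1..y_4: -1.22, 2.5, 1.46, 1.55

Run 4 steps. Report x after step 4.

step 1: x_pred=-5.7228  r=4.5028  x^+=-2.7960  v^+=0.3698  a^+=1.0949
step 2: x_pred=-2.2107  r=4.7107  x^+=0.8513  v^+=3.4270  a^+=2.5856
step 3: x_pred=4.1487  r=-2.6887  x^+=2.4010  v^+=4.0899  a^+=1.7347
step 4: x_pred=5.9564  r=-4.4064  x^+=3.0922  v^+=3.2994  a^+=0.3404

x_post = 3.0922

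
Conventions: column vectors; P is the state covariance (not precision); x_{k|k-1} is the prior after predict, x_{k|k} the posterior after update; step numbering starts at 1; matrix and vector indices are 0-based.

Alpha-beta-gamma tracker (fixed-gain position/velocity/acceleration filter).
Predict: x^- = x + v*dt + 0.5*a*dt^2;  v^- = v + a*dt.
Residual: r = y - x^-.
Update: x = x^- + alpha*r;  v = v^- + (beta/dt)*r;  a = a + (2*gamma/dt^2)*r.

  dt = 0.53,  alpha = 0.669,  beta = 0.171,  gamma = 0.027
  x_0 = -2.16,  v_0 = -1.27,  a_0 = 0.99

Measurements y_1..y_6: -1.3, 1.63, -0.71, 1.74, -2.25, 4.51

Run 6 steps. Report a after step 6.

a_post = 1.2887

step 1: x_pred=-2.6941  r=1.3941  x^+=-1.7614  v^+=-0.2955  a^+=1.2580
step 2: x_pred=-1.7414  r=3.3714  x^+=0.5141  v^+=1.4590  a^+=1.9061
step 3: x_pred=1.5550  r=-2.2650  x^+=0.0397  v^+=1.7384  a^+=1.4707
step 4: x_pred=1.1676  r=0.5724  x^+=1.5505  v^+=2.7025  a^+=1.5807
step 5: x_pred=3.2049  r=-5.4549  x^+=-0.4444  v^+=1.7803  a^+=0.5321
step 6: x_pred=0.5739  r=3.9361  x^+=3.2071  v^+=3.3323  a^+=1.2887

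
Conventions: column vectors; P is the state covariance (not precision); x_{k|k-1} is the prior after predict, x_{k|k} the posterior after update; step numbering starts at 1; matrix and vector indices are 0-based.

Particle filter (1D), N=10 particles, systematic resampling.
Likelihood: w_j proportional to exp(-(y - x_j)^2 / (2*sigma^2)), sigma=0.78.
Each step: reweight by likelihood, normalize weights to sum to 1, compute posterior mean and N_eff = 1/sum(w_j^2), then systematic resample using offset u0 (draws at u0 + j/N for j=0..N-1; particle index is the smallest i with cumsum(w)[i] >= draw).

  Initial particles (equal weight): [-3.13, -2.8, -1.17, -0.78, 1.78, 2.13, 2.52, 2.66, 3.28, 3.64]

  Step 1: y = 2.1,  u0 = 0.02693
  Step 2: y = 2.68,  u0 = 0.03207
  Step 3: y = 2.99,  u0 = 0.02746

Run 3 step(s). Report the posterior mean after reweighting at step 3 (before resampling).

post_mean = 2.5338

step 1: w=[0.0000, 0.0000, 0.0000, 0.0003, 0.2288, 0.2487, 0.2153, 0.1923, 0.0792, 0.0354]  mean=2.3795  Neff=4.8774  idx=[4, 4, 4, 5, 5, 6, 6, 7, 7, 8]
step 2: w=[0.0659, 0.0659, 0.0659, 0.0999, 0.0999, 0.1255, 0.1255, 0.1281, 0.1281, 0.0953]  mean=2.4042  Neff=9.3987  idx=[0, 2, 3, 4, 5, 6, 6, 7, 8, 9]
step 3: w=[0.0432, 0.0432, 0.0783, 0.0783, 0.1199, 0.1199, 0.1199, 0.1315, 0.1315, 0.1342]  mean=2.5338  Neff=8.9488  idx=[0, 2, 3, 4, 5, 6, 7, 7, 8, 9]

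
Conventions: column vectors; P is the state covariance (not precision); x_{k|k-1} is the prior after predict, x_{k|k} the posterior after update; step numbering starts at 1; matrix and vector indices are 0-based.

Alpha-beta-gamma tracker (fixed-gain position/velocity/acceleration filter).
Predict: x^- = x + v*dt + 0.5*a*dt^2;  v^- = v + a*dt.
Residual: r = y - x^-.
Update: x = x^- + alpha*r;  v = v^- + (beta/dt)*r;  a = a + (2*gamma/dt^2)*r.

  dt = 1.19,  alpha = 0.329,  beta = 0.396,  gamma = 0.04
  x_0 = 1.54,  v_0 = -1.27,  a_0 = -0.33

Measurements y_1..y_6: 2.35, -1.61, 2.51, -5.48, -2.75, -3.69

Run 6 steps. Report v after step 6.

step 1: x_pred=-0.2050  r=2.5550  x^+=0.6356  v^+=-0.8125  a^+=-0.1857
step 2: x_pred=-0.4627  r=-1.1473  x^+=-0.8402  v^+=-1.4152  a^+=-0.2505
step 3: x_pred=-2.7016  r=5.2116  x^+=-0.9870  v^+=0.0210  a^+=0.0439
step 4: x_pred=-0.9309  r=-4.5491  x^+=-2.4275  v^+=-1.4405  a^+=-0.2131
step 5: x_pred=-4.2926  r=1.5426  x^+=-3.7851  v^+=-1.1807  a^+=-0.1259
step 6: x_pred=-5.2793  r=1.5893  x^+=-4.7564  v^+=-0.8017  a^+=-0.0361

v_post = -0.8017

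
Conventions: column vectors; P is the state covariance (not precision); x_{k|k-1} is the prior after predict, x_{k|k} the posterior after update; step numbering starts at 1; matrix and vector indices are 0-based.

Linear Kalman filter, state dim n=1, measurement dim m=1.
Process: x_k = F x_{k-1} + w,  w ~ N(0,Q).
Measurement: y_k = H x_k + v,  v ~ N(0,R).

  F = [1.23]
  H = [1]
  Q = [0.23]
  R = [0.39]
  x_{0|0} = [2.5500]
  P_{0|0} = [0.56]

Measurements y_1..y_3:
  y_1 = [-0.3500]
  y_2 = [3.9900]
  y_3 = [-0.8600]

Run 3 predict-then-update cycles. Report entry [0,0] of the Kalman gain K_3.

K[0,0] = 0.6067

step 1: x^-=[3.1365]  P^-=[1.0772]  S=[1.4672]  K=[0.7342]  nu=[-3.4865]  x^+=[0.5767]  P^+=[0.2863]
step 2: x^-=[0.7094]  P^-=[0.6632]  S=[1.0532]  K=[0.6297]  nu=[3.2806]  x^+=[2.7752]  P^+=[0.2456]
step 3: x^-=[3.4135]  P^-=[0.6015]  S=[0.9915]  K=[0.6067]  nu=[-4.2735]  x^+=[0.8209]  P^+=[0.2366]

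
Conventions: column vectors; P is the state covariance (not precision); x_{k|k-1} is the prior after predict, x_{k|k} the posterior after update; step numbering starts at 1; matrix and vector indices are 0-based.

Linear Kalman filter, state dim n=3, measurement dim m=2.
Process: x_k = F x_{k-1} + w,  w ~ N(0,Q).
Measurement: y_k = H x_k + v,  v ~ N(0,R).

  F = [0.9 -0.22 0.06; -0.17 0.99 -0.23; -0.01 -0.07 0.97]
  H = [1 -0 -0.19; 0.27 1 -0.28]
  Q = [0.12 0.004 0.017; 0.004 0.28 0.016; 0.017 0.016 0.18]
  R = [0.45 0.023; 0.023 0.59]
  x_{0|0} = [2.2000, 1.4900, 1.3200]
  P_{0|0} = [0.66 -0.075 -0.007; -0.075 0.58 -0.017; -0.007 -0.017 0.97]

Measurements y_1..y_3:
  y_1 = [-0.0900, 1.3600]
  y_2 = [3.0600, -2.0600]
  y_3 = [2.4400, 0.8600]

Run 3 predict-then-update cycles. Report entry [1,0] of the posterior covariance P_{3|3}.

step 1: x^-=[1.7314, 0.7975, 1.1541]  P^-=[0.7156 -0.3067 0.0786; -0.3067 0.9513 -0.2551; 0.0786 -0.2551 1.0979]  S=[1.1753 -0.0096; -0.0096 1.6449]  K=[0.5955 -0.0789; -0.2150 0.5702; -0.1133 -0.3297]  nu=[-1.6021, 0.4182]  x^+=[0.7444, 1.3804, 1.1978]  P^+=[0.2877 -0.0788 0.1133; -0.0788 0.3599 0.0256; 0.1133 0.0256 0.9047]
step 2: x^-=[0.4381, 0.9646, 1.0578]  P^-=[0.4165 -0.2258 0.1707; -0.2258 0.7126 -0.2039; 0.1707 -0.2039 1.0273]  S=[0.8387 -0.0535; -0.0535 1.3800]  K=[0.4516 -0.0993; -0.1908 0.5062; -0.0499 -0.3247]  nu=[2.8228, -2.8467]  x^+=[1.9954, -1.0149, 1.8412]  P^+=[0.2270 -0.0710 0.1375; -0.0710 0.3182 0.0169; 0.1375 0.0169 0.8814]
step 3: x^-=[2.1296, -1.7675, 1.8371]  P^-=[0.3650 -0.2061 0.1918; -0.2061 0.6720 -0.2083; 0.1918 -0.2083 1.0058]  S=[0.7784 -0.0550; -0.0550 1.3438]  K=[0.4148 -0.1030; -0.1790 0.4947; -0.0223 -0.3270]  nu=[0.6594, 2.5668]  x^+=[2.1387, -0.6156, 0.9832]  P^+=[0.2121 -0.0675 0.1464; -0.0675 0.3084 0.0086; 0.1464 0.0086 0.8626]

P_post[1,0] = -0.0675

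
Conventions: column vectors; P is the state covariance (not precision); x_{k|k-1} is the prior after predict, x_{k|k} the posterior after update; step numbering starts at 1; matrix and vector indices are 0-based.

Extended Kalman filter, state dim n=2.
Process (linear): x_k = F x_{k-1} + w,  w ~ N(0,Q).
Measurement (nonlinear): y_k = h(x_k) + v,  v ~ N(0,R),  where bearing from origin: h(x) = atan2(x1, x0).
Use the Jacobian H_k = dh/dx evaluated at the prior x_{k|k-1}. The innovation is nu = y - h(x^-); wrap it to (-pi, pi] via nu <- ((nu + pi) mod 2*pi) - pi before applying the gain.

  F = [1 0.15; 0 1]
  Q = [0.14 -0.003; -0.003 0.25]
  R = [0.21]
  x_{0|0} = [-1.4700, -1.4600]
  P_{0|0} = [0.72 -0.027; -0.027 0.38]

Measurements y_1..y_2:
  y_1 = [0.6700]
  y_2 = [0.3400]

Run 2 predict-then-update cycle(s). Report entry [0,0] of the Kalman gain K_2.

step 1: x^-=[-1.6890, -1.4600]  P^-=[0.8604 0.0270; 0.0270 0.6300]  H_jac=[0.2929 -0.3389]  S=[0.3508]  K=[0.6924; -0.5860]  nu=[3.0988]  x^+=[0.4565, -3.2759]  P^+=[0.6923 0.1693; 0.1693 0.5095]
step 2: x^-=[-0.0349, -3.2759]  P^-=[0.8945 0.2428; 0.2428 0.7595]  H_jac=[0.3052 -0.0032]  S=[0.2929]  K=[0.9296; 0.2446]  nu=[1.9214]  x^+=[1.7513, -2.8059]  P^+=[0.6415 0.1762; 0.1762 0.7420]

K[0,0] = 0.9296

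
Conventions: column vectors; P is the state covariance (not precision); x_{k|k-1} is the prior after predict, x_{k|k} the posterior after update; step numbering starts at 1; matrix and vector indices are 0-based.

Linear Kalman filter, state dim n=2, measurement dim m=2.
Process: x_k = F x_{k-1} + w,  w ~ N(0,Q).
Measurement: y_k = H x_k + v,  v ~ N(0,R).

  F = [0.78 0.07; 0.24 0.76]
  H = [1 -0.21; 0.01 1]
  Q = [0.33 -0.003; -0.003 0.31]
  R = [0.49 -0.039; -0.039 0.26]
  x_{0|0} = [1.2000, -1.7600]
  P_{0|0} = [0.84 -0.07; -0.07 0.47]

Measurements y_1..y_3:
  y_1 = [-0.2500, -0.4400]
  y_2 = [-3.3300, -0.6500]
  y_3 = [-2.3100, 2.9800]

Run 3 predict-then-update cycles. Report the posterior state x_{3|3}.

x_post = [-1.3994, 1.5034]

step 1: x^-=[0.8128, -1.0496]  P^-=[0.8357 0.1366; 0.1366 0.6043]  S=[1.2950 -0.0213; -0.0213 0.8671]  K=[0.6262 0.1825; 0.0189 0.6990]  nu=[-1.2832, 0.6015]  x^+=[0.1190, -0.6535]  P^+=[0.3039 0.0200; 0.0200 0.1808]
step 2: x^-=[0.0471, -0.4681]  P^-=[0.5180 0.0757; 0.0757 0.4392]  S=[0.9955 -0.0505; -0.0505 0.7008]  K=[0.5120 0.1523; 0.0153 0.6289]  nu=[-3.4754, -0.1824]  x^+=[-1.7603, -0.6360]  P^+=[0.2486 0.0171; 0.0171 0.1628]
step 3: x^-=[-1.4175, -0.9058]  P^-=[0.4839 0.0626; 0.0626 0.4246]  S=[0.9663 -0.0608; -0.0608 0.6859]  K=[0.4961 0.1424; 0.0116 0.6210]  nu=[-1.0827, 3.9000]  x^+=[-1.3994, 1.5034]  P^+=[0.2407 0.0153; 0.0153 0.1608]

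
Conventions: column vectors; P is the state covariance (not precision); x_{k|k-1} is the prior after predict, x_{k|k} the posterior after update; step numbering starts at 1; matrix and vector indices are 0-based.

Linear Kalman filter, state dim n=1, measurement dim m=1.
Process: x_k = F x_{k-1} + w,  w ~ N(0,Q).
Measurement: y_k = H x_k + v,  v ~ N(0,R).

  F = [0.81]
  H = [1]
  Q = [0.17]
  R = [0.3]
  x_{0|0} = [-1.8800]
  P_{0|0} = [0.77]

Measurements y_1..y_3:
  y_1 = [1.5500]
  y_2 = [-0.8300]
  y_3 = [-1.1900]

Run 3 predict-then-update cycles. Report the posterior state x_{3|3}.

x_post = [-0.6386]

step 1: x^-=[-1.5228]  P^-=[0.6752]  S=[0.9752]  K=[0.6924]  nu=[3.0728]  x^+=[0.6047]  P^+=[0.2077]
step 2: x^-=[0.4898]  P^-=[0.3063]  S=[0.6063]  K=[0.5052]  nu=[-1.3198]  x^+=[-0.1769]  P^+=[0.1516]
step 3: x^-=[-0.1433]  P^-=[0.2694]  S=[0.5694]  K=[0.4732]  nu=[-1.0467]  x^+=[-0.6386]  P^+=[0.1419]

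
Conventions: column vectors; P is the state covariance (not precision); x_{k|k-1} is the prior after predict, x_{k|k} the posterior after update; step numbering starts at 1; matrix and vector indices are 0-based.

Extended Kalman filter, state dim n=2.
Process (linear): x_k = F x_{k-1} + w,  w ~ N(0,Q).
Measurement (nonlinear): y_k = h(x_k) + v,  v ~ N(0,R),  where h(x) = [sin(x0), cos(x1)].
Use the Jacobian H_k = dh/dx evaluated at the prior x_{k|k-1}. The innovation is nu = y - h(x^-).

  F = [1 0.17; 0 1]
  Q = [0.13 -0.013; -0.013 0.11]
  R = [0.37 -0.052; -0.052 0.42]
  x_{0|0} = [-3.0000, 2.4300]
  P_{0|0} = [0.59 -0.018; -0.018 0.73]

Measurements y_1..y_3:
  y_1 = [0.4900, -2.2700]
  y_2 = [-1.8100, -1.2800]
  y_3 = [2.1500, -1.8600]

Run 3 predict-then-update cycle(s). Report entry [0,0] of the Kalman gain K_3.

step 1: x^-=[-2.5869, 2.4300]  P^-=[0.7350 0.0931; 0.0931 0.8400]  H_jac=[-0.8501 0.0000; 0.0000 -0.6530]  S=[0.9011 -0.0003; -0.0003 0.7782]  K=[-0.6934 -0.0784; -0.0881 -0.7049]  nu=[1.0167, -1.5127]  x^+=[-3.1732, 3.4068]  P^+=[0.2970 -0.0048; -0.0048 0.4463]
step 2: x^-=[-2.5941, 3.4068]  P^-=[0.4383 0.0581; 0.0581 0.5563]  H_jac=[-0.8538 0.0000; 0.0000 0.2621]  S=[0.6895 -0.0650; -0.0650 0.4582]  K=[-0.5469 -0.0444; -0.0425 0.3122]  nu=[-1.2894, -0.3150]  x^+=[-1.8749, 3.3633]  P^+=[0.2343 0.0374; 0.0374 0.5087]
step 3: x^-=[-1.3032, 3.3633]  P^-=[0.3917 0.1109; 0.1109 0.6187]  H_jac=[0.2644 0.0000; 0.0000 0.2199]  S=[0.3974 -0.0456; -0.0456 0.4499]  K=[0.2700 0.0815; 0.1097 0.3135]  nu=[3.1144, -0.8845]  x^+=[-0.5343, 3.4278]  P^+=[0.3618 0.0919; 0.0919 0.5729]

K[0,0] = 0.2700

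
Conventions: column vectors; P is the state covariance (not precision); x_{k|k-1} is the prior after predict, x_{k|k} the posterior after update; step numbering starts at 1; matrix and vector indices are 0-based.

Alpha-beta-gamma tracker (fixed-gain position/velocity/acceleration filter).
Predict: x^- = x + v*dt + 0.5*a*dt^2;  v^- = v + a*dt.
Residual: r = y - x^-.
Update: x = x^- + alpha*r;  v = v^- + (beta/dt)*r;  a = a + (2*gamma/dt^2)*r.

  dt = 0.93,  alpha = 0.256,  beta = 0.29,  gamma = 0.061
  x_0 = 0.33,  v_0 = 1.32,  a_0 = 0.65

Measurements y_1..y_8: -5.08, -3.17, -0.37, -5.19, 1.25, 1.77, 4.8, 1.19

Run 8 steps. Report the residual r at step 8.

step 1: x_pred=1.8387  r=-6.9187  x^+=0.0675  v^+=-0.2329  a^+=-0.3259
step 2: x_pred=-0.2901  r=-2.8799  x^+=-1.0273  v^+=-1.4341  a^+=-0.7322
step 3: x_pred=-2.6777  r=2.3077  x^+=-2.0869  v^+=-1.3954  a^+=-0.4066
step 4: x_pred=-3.5605  r=-1.6295  x^+=-3.9776  v^+=-2.2817  a^+=-0.6365
step 5: x_pred=-6.3749  r=7.6249  x^+=-4.4229  v^+=-0.4960  a^+=0.4390
step 6: x_pred=-4.6944  r=6.4644  x^+=-3.0395  v^+=1.9281  a^+=1.3509
step 7: x_pred=-0.6622  r=5.4622  x^+=0.7361  v^+=4.8876  a^+=2.1214
step 8: x_pred=6.1990  r=-5.0090  x^+=4.9167  v^+=5.2986  a^+=1.4148

resid = -5.0090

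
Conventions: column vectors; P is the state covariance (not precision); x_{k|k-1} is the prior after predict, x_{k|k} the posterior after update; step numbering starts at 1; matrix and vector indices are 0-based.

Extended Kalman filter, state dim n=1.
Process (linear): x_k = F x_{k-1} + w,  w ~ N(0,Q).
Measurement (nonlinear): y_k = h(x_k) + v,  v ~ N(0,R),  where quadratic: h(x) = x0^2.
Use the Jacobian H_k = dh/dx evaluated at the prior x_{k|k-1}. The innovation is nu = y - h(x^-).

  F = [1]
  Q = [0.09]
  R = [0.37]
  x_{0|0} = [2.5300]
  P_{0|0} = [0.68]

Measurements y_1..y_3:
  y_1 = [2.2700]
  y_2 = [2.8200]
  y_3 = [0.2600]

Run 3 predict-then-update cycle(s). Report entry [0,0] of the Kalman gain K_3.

step 1: x^-=[2.5300]  P^-=[0.7700]  H_jac=[5.0600]  S=[20.0848]  K=[0.1940]  nu=[-4.1309]  x^+=[1.7287]  P^+=[0.0142]
step 2: x^-=[1.7287]  P^-=[0.1042]  H_jac=[3.4573]  S=[1.6153]  K=[0.2230]  nu=[-0.1683]  x^+=[1.6911]  P^+=[0.0239]
step 3: x^-=[1.6911]  P^-=[0.1139]  H_jac=[3.3823]  S=[1.6726]  K=[0.2303]  nu=[-2.5999]  x^+=[1.0925]  P^+=[0.0252]

K[0,0] = 0.2303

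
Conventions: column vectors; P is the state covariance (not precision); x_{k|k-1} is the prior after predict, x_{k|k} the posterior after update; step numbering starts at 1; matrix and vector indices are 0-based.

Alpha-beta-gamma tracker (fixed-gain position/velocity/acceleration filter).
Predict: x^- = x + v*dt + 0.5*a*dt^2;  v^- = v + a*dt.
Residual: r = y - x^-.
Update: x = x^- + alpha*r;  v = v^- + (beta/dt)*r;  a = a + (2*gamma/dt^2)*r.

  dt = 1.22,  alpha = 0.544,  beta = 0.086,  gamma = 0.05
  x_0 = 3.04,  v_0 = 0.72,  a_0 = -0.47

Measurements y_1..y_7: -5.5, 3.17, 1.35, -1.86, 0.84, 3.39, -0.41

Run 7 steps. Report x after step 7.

step 1: x_pred=3.5686  r=-9.0686  x^+=-1.3647  v^+=-0.4927  a^+=-1.0793
step 2: x_pred=-2.7690  r=5.9390  x^+=0.4618  v^+=-1.3907  a^+=-0.6803
step 3: x_pred=-1.7411  r=3.0911  x^+=-0.0596  v^+=-2.0028  a^+=-0.4726
step 4: x_pred=-2.8546  r=0.9946  x^+=-2.3136  v^+=-2.5092  a^+=-0.4058
step 5: x_pred=-5.6768  r=6.5168  x^+=-2.1316  v^+=-2.5449  a^+=0.0321
step 6: x_pred=-5.2125  r=8.6025  x^+=-0.5327  v^+=-1.8993  a^+=0.6100
step 7: x_pred=-2.3959  r=1.9859  x^+=-1.3156  v^+=-1.0151  a^+=0.7435

x_post = -1.3156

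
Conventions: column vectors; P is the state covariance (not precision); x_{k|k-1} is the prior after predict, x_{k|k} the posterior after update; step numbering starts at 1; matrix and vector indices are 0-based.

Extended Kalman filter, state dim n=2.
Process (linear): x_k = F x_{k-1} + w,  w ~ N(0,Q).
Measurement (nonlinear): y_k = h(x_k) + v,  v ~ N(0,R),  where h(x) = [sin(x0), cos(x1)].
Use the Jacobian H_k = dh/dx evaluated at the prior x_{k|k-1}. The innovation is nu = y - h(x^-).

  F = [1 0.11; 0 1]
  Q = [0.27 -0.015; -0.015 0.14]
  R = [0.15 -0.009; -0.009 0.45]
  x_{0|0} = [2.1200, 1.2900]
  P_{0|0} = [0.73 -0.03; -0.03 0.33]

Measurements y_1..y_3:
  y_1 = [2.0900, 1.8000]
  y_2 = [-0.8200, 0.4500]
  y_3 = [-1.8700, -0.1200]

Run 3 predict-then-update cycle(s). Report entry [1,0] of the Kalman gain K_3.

step 1: x^-=[2.2619, 1.2900]  P^-=[0.9974 -0.0087; -0.0087 0.4700]  H_jac=[-0.6374 0.0000; 0.0000 -0.9608]  S=[0.5552 -0.0143; -0.0143 0.8839]  K=[-1.1453 -0.0091; -0.0032 -0.5110]  nu=[1.3195, 1.5229]  x^+=[0.7369, 0.5077]  P^+=[0.2694 -0.0065; -0.0065 0.2393]
step 2: x^-=[0.7927, 0.5077]  P^-=[0.5409 0.0049; 0.0049 0.3793]  H_jac=[0.7019 0.0000; 0.0000 -0.4861]  S=[0.4165 -0.0107; -0.0107 0.5396]  K=[0.9119 0.0136; -0.0006 -0.3417]  nu=[-1.5323, -0.4239]  x^+=[-0.6103, 0.6533]  P^+=[0.1947 0.0043; 0.0043 0.3163]
step 3: x^-=[-0.5385, 0.6533]  P^-=[0.4695 0.0241; 0.0241 0.4563]  H_jac=[0.8585 0.0000; 0.0000 -0.6078]  S=[0.4960 -0.0216; -0.0216 0.6186]  K=[0.8128 0.0047; 0.0222 -0.4476]  nu=[-1.3572, -0.9141]  x^+=[-1.6458, 1.0324]  P^+=[0.1420 0.0086; 0.0086 0.3317]

K[1,0] = 0.0222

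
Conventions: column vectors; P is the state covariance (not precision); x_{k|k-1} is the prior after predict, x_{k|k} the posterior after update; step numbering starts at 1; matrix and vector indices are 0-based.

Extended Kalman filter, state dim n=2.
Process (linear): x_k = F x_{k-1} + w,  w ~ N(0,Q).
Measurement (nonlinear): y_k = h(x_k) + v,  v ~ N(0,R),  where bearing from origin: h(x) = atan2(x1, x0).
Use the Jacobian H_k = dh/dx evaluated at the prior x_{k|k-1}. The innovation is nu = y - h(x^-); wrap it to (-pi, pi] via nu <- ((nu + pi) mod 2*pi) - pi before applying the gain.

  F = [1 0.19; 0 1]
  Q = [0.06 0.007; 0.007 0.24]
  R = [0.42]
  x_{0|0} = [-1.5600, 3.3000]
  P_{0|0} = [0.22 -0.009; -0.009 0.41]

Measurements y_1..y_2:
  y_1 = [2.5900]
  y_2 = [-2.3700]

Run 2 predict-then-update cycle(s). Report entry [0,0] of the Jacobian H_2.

H_jac[0,0] = -0.3077

step 1: x^-=[-0.9330, 3.3000]  P^-=[0.2914 0.0759; 0.0759 0.6500]  H_jac=[-0.2806 -0.0793]  S=[0.4504]  K=[-0.1949; -0.1618]  nu=[0.7437]  x^+=[-1.0779, 3.1797]  P^+=[0.2743 0.0617; 0.0617 0.6382]
step 2: x^-=[-0.4738, 3.1797]  P^-=[0.3808 0.1900; 0.1900 0.8782]  H_jac=[-0.3077 -0.0458]  S=[0.4632]  K=[-0.2717; -0.2131]  nu=[2.1945]  x^+=[-1.0700, 2.7121]  P^+=[0.3466 0.1631; 0.1631 0.8572]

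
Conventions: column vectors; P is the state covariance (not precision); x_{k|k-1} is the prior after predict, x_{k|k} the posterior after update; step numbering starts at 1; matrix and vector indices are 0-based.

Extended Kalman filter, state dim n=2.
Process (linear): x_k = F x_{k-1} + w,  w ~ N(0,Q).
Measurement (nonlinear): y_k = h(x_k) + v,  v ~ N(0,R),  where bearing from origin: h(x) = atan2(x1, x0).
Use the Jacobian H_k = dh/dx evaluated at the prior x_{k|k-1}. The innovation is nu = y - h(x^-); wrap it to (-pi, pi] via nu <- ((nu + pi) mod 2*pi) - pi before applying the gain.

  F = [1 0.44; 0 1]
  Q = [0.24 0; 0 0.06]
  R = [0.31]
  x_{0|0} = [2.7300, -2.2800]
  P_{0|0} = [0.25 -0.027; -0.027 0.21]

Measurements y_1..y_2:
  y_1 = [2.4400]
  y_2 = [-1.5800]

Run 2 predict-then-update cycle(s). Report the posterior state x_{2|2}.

x_post = [-0.6124, -2.8621]

step 1: x^-=[1.7268, -2.2800]  P^-=[0.5069 0.0654; 0.0654 0.2700]  H_jac=[0.2787 0.2111]  S=[0.3691]  K=[0.4202; 0.2038]  nu=[-2.9206]  x^+=[0.4996, -2.8752]  P^+=[0.4417 0.0338; 0.0338 0.2547]
step 2: x^-=[-0.7654, -2.8752]  P^-=[0.7608 0.1458; 0.1458 0.3147]  H_jac=[0.3248 -0.0865]  S=[0.3844]  K=[0.6100; 0.0524]  nu=[0.2510]  x^+=[-0.6124, -2.8621]  P^+=[0.6178 0.1336; 0.1336 0.3136]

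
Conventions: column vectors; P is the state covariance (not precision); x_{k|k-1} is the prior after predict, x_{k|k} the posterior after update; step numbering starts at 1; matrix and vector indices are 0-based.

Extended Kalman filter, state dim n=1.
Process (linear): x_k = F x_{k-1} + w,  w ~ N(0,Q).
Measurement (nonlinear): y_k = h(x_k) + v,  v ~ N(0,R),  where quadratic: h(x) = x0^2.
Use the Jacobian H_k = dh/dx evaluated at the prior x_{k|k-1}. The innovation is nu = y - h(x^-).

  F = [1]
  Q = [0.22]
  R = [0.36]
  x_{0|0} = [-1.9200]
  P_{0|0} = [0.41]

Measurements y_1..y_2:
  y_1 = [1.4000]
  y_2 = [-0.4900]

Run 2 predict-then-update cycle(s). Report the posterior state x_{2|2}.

x_post = [-0.6363]

step 1: x^-=[-1.9200]  P^-=[0.6300]  H_jac=[-3.8400]  S=[9.6497]  K=[-0.2507]  nu=[-2.2864]  x^+=[-1.3468]  P^+=[0.0235]
step 2: x^-=[-1.3468]  P^-=[0.2435]  H_jac=[-2.6936]  S=[2.1267]  K=[-0.3084]  nu=[-2.3039]  x^+=[-0.6363]  P^+=[0.0412]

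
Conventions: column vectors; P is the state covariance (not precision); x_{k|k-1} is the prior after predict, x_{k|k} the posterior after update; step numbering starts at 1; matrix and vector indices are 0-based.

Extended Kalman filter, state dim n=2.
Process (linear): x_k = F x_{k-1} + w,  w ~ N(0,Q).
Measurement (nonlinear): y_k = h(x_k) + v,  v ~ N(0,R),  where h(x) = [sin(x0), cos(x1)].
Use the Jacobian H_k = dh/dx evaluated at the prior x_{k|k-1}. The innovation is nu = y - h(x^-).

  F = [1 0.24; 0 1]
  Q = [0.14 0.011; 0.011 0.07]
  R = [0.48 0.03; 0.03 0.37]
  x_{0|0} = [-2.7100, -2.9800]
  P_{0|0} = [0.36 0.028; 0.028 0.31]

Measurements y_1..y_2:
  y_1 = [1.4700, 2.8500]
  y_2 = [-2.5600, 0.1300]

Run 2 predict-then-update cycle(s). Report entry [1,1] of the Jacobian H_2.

H_jac[1,1] = 0.6111

step 1: x^-=[-3.4252, -2.9800]  P^-=[0.5313 0.1134; 0.1134 0.3800]  H_jac=[-0.9601 0.0000; 0.0000 0.1609]  S=[0.9697 0.0125; 0.0125 0.3798]  K=[-0.5269 0.0653; -0.1144 0.1647]  nu=[1.1902, 3.8370]  x^+=[-3.8015, -2.4841]  P^+=[0.2614 0.0520; 0.0520 0.3575]
step 2: x^-=[-4.3977, -2.4841]  P^-=[0.4469 0.1488; 0.1488 0.4275]  H_jac=[-0.3095 0.0000; 0.0000 0.6111]  S=[0.5228 0.0018; 0.0018 0.5296]  K=[-0.2652 0.1727; -0.0899 0.4935]  nu=[-3.5109, 0.9215]  x^+=[-3.3074, -1.7138]  P^+=[0.3945 0.0915; 0.0915 0.2944]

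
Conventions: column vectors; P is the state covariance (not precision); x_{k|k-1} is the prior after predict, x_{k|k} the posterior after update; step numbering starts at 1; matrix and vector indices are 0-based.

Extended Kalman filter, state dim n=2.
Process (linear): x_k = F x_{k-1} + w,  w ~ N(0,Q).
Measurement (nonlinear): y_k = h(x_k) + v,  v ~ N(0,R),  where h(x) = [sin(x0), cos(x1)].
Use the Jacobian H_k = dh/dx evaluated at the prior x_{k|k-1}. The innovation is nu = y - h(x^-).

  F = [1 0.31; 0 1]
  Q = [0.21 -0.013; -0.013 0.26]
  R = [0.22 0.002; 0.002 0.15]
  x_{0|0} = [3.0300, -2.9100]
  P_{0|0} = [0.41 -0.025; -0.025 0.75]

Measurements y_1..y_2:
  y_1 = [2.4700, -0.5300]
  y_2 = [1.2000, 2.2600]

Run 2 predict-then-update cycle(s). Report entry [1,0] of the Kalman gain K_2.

step 1: x^-=[2.1279, -2.9100]  P^-=[0.6766 0.1945; 0.1945 1.0100]  H_jac=[-0.5287 0.0000; 0.0000 0.2295]  S=[0.4091 -0.0216; -0.0216 0.2032]  K=[-0.8676 0.1275; -0.1922 1.1204]  nu=[1.6212, 0.4433]  x^+=[0.7778, -2.7249]  P^+=[0.3605 0.0757; 0.0757 0.7305]
step 2: x^-=[-0.0669, -2.7249]  P^-=[0.6877 0.2892; 0.2892 0.9905]  H_jac=[0.9978 0.0000; 0.0000 0.4047]  S=[0.9046 0.1188; 0.1188 0.3122]  K=[0.7466 0.0908; 0.1583 1.2236]  nu=[1.2668, 3.1744]  x^+=[1.1673, 1.3600]  P^+=[0.1648 0.0374; 0.0374 0.4543]

K[1,0] = 0.1583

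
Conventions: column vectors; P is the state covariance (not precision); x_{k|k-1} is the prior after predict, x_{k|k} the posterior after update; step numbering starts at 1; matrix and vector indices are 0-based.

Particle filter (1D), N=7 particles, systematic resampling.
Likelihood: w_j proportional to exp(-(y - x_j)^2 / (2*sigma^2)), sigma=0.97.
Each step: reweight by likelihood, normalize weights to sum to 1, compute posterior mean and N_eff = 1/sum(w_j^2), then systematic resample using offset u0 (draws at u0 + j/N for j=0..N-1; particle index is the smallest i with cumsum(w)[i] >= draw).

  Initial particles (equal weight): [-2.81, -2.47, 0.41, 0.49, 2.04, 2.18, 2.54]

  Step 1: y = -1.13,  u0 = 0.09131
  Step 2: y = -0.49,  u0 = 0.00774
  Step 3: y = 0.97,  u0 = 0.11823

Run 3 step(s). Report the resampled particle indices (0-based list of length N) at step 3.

resampled_idx = [2, 3, 4, 4, 5, 6, 6]

step 1: w=[0.1943, 0.3354, 0.2469, 0.2159, 0.0042, 0.0026, 0.0007]  mean=-1.1516  Neff=3.8780  idx=[0, 1, 1, 1, 2, 3, 3]
step 2: w=[0.0251, 0.0546, 0.0546, 0.0546, 0.2850, 0.2631, 0.2631]  mean=-0.1002  Neff=4.3626  idx=[0, 3, 4, 4, 5, 5, 6]
step 3: w=[0.0001, 0.0004, 0.1946, 0.1946, 0.2034, 0.2034, 0.2034]  mean=0.4572  Neff=5.0031  idx=[2, 3, 4, 4, 5, 6, 6]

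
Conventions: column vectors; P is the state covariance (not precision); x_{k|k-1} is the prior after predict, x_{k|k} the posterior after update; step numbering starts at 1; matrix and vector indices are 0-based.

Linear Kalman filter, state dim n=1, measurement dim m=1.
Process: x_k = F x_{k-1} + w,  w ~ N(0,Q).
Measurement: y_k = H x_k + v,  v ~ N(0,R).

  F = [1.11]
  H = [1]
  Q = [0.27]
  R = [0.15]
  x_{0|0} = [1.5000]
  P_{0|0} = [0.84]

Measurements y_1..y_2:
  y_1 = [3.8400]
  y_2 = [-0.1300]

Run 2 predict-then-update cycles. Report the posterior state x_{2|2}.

step 1: x^-=[1.6650]  P^-=[1.3050]  S=[1.4550]  K=[0.8969]  nu=[2.1750]  x^+=[3.6158]  P^+=[0.1345]
step 2: x^-=[4.0135]  P^-=[0.4358]  S=[0.5858]  K=[0.7439]  nu=[-4.1435]  x^+=[0.9311]  P^+=[0.1116]

x_post = [0.9311]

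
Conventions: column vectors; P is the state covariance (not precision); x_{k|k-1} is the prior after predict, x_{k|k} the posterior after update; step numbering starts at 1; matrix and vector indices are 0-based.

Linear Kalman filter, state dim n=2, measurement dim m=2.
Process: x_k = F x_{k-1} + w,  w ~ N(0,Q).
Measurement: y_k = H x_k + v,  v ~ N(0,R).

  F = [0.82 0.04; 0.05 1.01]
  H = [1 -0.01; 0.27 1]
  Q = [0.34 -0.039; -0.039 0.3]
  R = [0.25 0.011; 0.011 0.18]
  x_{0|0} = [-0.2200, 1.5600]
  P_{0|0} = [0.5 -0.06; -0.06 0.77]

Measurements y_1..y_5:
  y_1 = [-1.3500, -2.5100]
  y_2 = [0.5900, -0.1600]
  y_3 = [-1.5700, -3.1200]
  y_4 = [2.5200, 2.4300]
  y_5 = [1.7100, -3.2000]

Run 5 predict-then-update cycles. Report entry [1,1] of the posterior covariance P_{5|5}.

P_post[1,1] = 0.1319

step 1: x^-=[-0.1180, 1.5646]  P^-=[0.6735 -0.0372; -0.0372 1.0807]  S=[0.9243 0.1449; 0.1449 1.2897]  K=[0.7242 0.0308; -0.1854 0.8510]  nu=[-1.2164, -4.0427]  x^+=[-1.1233, -1.6502]  P^+=[0.1810 -0.0354; -0.0354 0.1607]
step 2: x^-=[-0.9871, -1.7229]  P^-=[0.4597 -0.0545; -0.0545 0.4608]  S=[0.7108 0.0762; 0.0762 0.6449]  K=[0.6440 0.0319; -0.1593 0.7105]  nu=[1.5599, 1.8294]  x^+=[0.0759, -0.6714]  P^+=[0.1611 -0.0307; -0.0307 0.1344]
step 3: x^-=[0.0354, -0.6744]  P^-=[0.4465 -0.0524; -0.0524 0.4344]  S=[0.6976 0.0749; 0.0749 0.6187]  K=[0.6373 0.0329; -0.1564 0.6983]  nu=[-1.6121, -2.4552]  x^+=[-1.0729, -2.1366]  P^+=[0.1594 -0.0301; -0.0301 0.1321]
step 4: x^-=[-0.9652, -2.2116]  P^-=[0.4454 -0.0521; -0.0521 0.4321]  S=[0.6965 0.0750; 0.0750 0.6164]  K=[0.6367 0.0331; -0.1561 0.6971]  nu=[3.4631, 4.9022]  x^+=[1.4020, 0.6654]  P^+=[0.1592 -0.0300; -0.0300 0.1319]
step 5: x^-=[1.1763, 0.7422]  P^-=[0.4453 -0.0521; -0.0521 0.4319]  S=[0.6964 0.0750; 0.0750 0.6162]  K=[0.6366 0.0331; -0.1560 0.6970]  nu=[0.5411, -4.2598]  x^+=[1.3796, -2.3114]  P^+=[0.1592 -0.0300; -0.0300 0.1319]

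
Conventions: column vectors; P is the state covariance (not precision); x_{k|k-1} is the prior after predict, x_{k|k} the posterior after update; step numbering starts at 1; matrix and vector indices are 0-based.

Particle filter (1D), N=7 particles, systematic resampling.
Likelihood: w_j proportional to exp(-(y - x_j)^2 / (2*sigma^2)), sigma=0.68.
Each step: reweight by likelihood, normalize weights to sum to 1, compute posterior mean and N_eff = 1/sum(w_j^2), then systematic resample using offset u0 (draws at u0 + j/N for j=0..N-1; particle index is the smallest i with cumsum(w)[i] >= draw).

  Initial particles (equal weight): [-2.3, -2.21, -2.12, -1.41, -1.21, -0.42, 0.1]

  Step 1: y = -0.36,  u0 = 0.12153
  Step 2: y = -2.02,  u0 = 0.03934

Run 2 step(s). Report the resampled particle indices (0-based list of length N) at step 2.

step 1: w=[0.0065, 0.0094, 0.0133, 0.1154, 0.1741, 0.3788, 0.3025]  mean=-0.5662  Neff=3.5856  idx=[3, 4, 5, 5, 5, 6, 6]
step 2: w=[0.4901, 0.3605, 0.0460, 0.0460, 0.0460, 0.0057, 0.0057]  mean=-1.1841  Neff=2.6554  idx=[0, 0, 0, 0, 1, 1, 2]

resampled_idx = [0, 0, 0, 0, 1, 1, 2]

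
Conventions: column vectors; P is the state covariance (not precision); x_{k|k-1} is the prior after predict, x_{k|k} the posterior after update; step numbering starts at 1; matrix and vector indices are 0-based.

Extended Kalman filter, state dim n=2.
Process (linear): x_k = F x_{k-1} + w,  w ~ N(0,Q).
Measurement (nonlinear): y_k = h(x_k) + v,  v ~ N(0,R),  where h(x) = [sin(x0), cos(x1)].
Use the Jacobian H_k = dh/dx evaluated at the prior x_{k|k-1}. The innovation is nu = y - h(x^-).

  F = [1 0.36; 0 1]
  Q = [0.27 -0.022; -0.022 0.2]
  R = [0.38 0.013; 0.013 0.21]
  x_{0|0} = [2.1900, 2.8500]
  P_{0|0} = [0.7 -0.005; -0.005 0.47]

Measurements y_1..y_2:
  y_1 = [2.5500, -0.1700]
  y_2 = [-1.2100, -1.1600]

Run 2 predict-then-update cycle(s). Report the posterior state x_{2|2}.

step 1: x^-=[3.2160, 2.8500]  P^-=[1.0273 0.1422; 0.1422 0.6700]  H_jac=[-0.9972 0.0000; 0.0000 -0.2875]  S=[1.4016 0.0538; 0.0538 0.2654]  K=[-0.7307 -0.0060; -0.0739 -0.7108]  nu=[2.6243, 0.7878]  x^+=[1.2937, 2.0961]  P^+=[0.2785 0.0374; 0.0374 0.5226]
step 2: x^-=[2.0483, 2.0961]  P^-=[0.6432 0.2036; 0.2036 0.7226]  H_jac=[-0.4596 0.0000; 0.0000 -0.8652]  S=[0.5158 0.0939; 0.0939 0.7509]  K=[-0.5427 -0.1667; -0.0304 -0.8288]  nu=[-2.0981, -0.6586]  x^+=[3.2966, 2.7057]  P^+=[0.4534 0.0486; 0.0486 0.2016]

x_post = [3.2966, 2.7057]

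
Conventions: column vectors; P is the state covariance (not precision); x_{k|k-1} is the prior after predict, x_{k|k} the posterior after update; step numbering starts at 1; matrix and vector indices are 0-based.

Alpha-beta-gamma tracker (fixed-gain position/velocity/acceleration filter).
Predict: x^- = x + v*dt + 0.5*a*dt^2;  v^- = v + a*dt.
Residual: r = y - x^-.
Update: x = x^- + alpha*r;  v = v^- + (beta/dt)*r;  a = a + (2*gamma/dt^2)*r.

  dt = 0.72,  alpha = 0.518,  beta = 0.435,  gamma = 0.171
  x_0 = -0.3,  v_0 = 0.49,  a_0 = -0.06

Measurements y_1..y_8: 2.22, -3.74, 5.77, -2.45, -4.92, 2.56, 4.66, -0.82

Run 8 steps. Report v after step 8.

v_post = 4.9981

step 1: x_pred=0.0372  r=2.1828  x^+=1.1679  v^+=1.7655  a^+=1.3800
step 2: x_pred=2.7968  r=-6.5368  x^+=-0.5893  v^+=-1.1902  a^+=-2.9325
step 3: x_pred=-2.2063  r=7.9763  x^+=1.9254  v^+=1.5175  a^+=2.3297
step 4: x_pred=3.6219  r=-6.0719  x^+=0.4766  v^+=-0.4736  a^+=-1.6761
step 5: x_pred=-0.2988  r=-4.6212  x^+=-2.6926  v^+=-4.4724  a^+=-4.7248
step 6: x_pred=-7.1373  r=9.6973  x^+=-2.1141  v^+=-2.0154  a^+=1.6728
step 7: x_pred=-3.1316  r=7.7916  x^+=0.9044  v^+=3.8964  a^+=6.8131
step 8: x_pred=5.4758  r=-6.2958  x^+=2.2146  v^+=4.9981  a^+=2.6596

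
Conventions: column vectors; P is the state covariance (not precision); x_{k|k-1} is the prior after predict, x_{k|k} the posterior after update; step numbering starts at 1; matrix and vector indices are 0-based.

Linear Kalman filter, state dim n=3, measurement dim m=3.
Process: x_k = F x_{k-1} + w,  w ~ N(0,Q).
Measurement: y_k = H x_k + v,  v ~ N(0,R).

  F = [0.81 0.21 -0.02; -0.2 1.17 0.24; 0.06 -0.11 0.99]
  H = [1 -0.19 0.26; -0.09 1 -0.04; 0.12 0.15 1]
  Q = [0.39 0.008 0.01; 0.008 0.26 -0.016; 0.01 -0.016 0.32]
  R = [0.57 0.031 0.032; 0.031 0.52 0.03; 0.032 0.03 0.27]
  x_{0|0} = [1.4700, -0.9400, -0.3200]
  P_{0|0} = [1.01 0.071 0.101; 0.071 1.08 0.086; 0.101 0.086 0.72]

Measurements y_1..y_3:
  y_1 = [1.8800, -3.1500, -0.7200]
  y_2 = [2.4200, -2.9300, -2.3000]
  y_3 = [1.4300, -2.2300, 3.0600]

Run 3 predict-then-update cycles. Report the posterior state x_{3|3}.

x_post = [0.4602, -2.9806, 1.8762]

step 1: x^-=[0.9997, -1.4706, -0.1252]  P^-=[1.1207 0.1929 0.1134; 0.1929 1.8257 0.0893; 0.1134 0.0893 1.0347]  S=[1.8034 -0.2145 0.5115; -0.2145 2.3153 0.3489; 0.5115 0.3489 1.4229]  K=[0.6487 0.1077 -0.0651; -0.0056 0.7660 0.0857; -0.0320 -0.1047 0.7834]  nu=[0.6334, -1.5944, -0.4942]  x^+=[1.2710, -2.7379, -0.3656]  P^+=[0.4069 0.1085 -0.0587; 0.1085 0.4094 -0.0285; -0.0587 -0.0285 0.2187]
step 2: x^-=[0.4619, -3.5453, 0.0155]  P^-=[0.7141 0.1274 -0.0453; 0.1274 0.7881 -0.0331; -0.0453 -0.0331 0.5385]  S=[1.2803 -0.0650 0.2098; -0.0650 1.2941 0.1039; 0.2098 0.1039 0.8203]  K=[0.5467 0.0839 -0.0779; -0.0016 0.5973 0.0471; -0.0348 -0.0942 0.6646]  nu=[1.2805, 0.6575, -1.8391]  x^+=[1.3603, -3.2413, -1.3133]  P^+=[0.3426 0.0869 -0.0551; 0.0869 0.3187 -0.0276; -0.0551 -0.0276 0.1863]
step 3: x^-=[0.4474, -4.3795, -0.8620]  P^-=[0.6605 0.0969 -0.0410; 0.0969 0.6698 -0.0300; -0.0410 -0.0300 0.5060]  S=[1.2337 -0.0678 0.1983; -0.0678 1.1806 0.0875; 0.1983 0.0875 0.7852]  K=[0.5274 0.0689 -0.0736; -0.0074 0.5572 0.0443; -0.0314 -0.0894 0.6503]  nu=[0.3746, 2.1553, 4.5252]  x^+=[0.4602, -2.9806, 1.8762]  P^+=[0.3286 0.0775 -0.0520; 0.0775 0.2968 -0.0254; -0.0520 -0.0254 0.1819]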